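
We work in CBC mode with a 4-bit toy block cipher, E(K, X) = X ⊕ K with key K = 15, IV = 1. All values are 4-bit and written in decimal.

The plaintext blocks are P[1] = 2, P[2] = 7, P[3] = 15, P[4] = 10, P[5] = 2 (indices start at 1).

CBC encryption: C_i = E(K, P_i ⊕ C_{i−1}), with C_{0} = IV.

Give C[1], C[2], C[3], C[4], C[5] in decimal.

C[1]: P[1] ⊕ 1 = 3; E(K, 3) = 12.
C[2]: P[2] ⊕ 12 = 11; E(K, 11) = 4.
C[3]: P[3] ⊕ 4 = 11; E(K, 11) = 4.
C[4]: P[4] ⊕ 4 = 14; E(K, 14) = 1.
C[5]: P[5] ⊕ 1 = 3; E(K, 3) = 12.

C[1] = 12, C[2] = 4, C[3] = 4, C[4] = 1, C[5] = 12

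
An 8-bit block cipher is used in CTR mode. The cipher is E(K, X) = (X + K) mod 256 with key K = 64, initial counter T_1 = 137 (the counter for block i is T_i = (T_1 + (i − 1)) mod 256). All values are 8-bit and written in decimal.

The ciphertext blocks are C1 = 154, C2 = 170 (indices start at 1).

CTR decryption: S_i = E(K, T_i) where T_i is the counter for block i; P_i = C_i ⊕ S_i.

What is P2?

P2 = 96

P2: T = 138, S = E(K, T) = 202; 170 ⊕ 202 = 96.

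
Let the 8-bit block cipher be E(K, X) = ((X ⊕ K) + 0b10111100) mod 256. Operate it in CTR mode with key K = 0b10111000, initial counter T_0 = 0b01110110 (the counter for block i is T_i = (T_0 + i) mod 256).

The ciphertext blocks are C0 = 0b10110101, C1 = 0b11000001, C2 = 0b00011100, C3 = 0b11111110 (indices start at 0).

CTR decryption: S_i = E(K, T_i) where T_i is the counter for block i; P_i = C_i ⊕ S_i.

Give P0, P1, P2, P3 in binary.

P0 = 0b00111111, P1 = 0b01001010, P2 = 0b01100000, P3 = 0b10000011

P0: T = 0b01110110, S = E(K, T) = 0b10001010; 0b10110101 ⊕ 0b10001010 = 0b00111111.
P1: T = 0b01110111, S = E(K, T) = 0b10001011; 0b11000001 ⊕ 0b10001011 = 0b01001010.
P2: T = 0b01111000, S = E(K, T) = 0b01111100; 0b00011100 ⊕ 0b01111100 = 0b01100000.
P3: T = 0b01111001, S = E(K, T) = 0b01111101; 0b11111110 ⊕ 0b01111101 = 0b10000011.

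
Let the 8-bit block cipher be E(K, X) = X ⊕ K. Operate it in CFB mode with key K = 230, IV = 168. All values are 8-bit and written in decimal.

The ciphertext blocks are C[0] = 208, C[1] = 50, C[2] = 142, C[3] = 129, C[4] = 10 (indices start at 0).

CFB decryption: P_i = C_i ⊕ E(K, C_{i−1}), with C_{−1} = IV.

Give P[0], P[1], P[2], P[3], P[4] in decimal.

P[0]: E(K, 168) = 78; 208 ⊕ 78 = 158.
P[1]: E(K, 208) = 54; 50 ⊕ 54 = 4.
P[2]: E(K, 50) = 212; 142 ⊕ 212 = 90.
P[3]: E(K, 142) = 104; 129 ⊕ 104 = 233.
P[4]: E(K, 129) = 103; 10 ⊕ 103 = 109.

P[0] = 158, P[1] = 4, P[2] = 90, P[3] = 233, P[4] = 109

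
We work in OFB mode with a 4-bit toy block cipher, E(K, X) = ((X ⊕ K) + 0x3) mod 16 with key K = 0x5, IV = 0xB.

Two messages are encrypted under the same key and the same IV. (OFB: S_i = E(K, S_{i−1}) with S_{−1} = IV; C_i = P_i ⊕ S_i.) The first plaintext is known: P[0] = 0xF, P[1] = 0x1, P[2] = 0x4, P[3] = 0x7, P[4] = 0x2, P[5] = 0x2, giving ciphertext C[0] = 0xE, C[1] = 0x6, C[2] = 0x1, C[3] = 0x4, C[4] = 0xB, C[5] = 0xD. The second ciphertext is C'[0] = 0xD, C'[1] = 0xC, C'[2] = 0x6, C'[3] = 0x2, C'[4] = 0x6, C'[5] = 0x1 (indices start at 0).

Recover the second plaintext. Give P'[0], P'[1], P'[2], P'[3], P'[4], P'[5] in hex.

P'[0] = 0xC, P'[1] = 0xB, P'[2] = 0x3, P'[3] = 0x1, P'[4] = 0xF, P'[5] = 0xE

In OFB with a reused IV, both messages share the same keystream S_i, so C_i ⊕ C'_i = P_i ⊕ P'_i and thus P'_i = P_i ⊕ C_i ⊕ C'_i.
P'[0]: 0xF ⊕ 0xE ⊕ 0xD = 0xC.
P'[1]: 0x1 ⊕ 0x6 ⊕ 0xC = 0xB.
P'[2]: 0x4 ⊕ 0x1 ⊕ 0x6 = 0x3.
P'[3]: 0x7 ⊕ 0x4 ⊕ 0x2 = 0x1.
P'[4]: 0x2 ⊕ 0xB ⊕ 0x6 = 0xF.
P'[5]: 0x2 ⊕ 0xD ⊕ 0x1 = 0xE.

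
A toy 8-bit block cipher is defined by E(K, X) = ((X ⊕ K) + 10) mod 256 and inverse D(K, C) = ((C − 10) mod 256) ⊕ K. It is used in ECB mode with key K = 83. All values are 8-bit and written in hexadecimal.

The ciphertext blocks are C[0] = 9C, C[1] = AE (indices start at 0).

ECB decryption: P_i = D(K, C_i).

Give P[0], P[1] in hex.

P[0]: D(K, 9C) = 0F.
P[1]: D(K, AE) = 1D.

P[0] = 0F, P[1] = 1D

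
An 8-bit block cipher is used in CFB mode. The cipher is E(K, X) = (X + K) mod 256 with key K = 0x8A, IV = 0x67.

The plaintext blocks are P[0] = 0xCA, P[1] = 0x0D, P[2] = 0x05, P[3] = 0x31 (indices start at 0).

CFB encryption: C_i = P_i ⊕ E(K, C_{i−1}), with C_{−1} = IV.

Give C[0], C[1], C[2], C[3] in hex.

C[0]: E(K, 0x67) = 0xF1; 0xCA ⊕ 0xF1 = 0x3B.
C[1]: E(K, 0x3B) = 0xC5; 0x0D ⊕ 0xC5 = 0xC8.
C[2]: E(K, 0xC8) = 0x52; 0x05 ⊕ 0x52 = 0x57.
C[3]: E(K, 0x57) = 0xE1; 0x31 ⊕ 0xE1 = 0xD0.

C[0] = 0x3B, C[1] = 0xC8, C[2] = 0x57, C[3] = 0xD0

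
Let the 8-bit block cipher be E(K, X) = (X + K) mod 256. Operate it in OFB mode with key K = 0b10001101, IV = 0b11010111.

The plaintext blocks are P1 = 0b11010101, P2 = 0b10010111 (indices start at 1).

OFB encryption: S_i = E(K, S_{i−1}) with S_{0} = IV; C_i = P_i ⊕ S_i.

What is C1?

C1 = 0b10110001

C1: S = E(K, 0b11010111) = 0b01100100; 0b11010101 ⊕ 0b01100100 = 0b10110001.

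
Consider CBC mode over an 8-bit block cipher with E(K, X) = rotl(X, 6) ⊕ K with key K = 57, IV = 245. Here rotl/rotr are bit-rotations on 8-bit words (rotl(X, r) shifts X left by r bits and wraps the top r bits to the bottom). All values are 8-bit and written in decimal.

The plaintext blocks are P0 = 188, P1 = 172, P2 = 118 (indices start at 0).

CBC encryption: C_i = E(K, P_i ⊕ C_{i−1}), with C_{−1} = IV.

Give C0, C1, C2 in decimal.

C0 = 107, C1 = 200, C2 = 150

C0: P0 ⊕ 245 = 73; E(K, 73) = 107.
C1: P1 ⊕ 107 = 199; E(K, 199) = 200.
C2: P2 ⊕ 200 = 190; E(K, 190) = 150.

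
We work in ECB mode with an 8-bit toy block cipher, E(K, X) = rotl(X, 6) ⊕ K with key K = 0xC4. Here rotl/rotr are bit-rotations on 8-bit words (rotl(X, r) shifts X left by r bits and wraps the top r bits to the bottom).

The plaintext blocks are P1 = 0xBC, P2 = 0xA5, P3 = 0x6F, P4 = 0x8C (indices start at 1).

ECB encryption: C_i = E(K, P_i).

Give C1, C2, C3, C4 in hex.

C1: E(K, 0xBC) = 0xEB.
C2: E(K, 0xA5) = 0xAD.
C3: E(K, 0x6F) = 0x1F.
C4: E(K, 0x8C) = 0xE7.

C1 = 0xEB, C2 = 0xAD, C3 = 0x1F, C4 = 0xE7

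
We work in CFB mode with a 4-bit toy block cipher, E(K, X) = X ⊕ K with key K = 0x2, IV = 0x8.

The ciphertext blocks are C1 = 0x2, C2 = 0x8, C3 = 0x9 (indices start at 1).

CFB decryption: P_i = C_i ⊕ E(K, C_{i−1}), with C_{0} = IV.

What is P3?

P3 = 0x3

P3: E(K, 0x8) = 0xA; 0x9 ⊕ 0xA = 0x3.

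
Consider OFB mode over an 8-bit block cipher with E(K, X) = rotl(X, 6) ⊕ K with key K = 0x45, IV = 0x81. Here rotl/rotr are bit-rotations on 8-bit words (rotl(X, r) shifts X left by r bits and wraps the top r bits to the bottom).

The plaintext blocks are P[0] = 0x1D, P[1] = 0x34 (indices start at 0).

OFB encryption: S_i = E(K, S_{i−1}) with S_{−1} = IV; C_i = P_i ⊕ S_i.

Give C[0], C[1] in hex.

C[0] = 0x38, C[1] = 0x38

C[0]: S = E(K, 0x81) = 0x25; 0x1D ⊕ 0x25 = 0x38.
C[1]: S = E(K, 0x25) = 0x0C; 0x34 ⊕ 0x0C = 0x38.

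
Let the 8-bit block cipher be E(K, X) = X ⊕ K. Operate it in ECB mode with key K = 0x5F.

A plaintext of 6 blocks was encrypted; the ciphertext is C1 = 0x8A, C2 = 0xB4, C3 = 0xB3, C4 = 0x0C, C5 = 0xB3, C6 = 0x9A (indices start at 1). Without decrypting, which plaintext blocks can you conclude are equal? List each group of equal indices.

P3 = P5

ECB encrypts each block independently with the same key, so equal ciphertext blocks imply equal plaintext blocks.
C3 = C5 = 0xB3, so P3 = P5.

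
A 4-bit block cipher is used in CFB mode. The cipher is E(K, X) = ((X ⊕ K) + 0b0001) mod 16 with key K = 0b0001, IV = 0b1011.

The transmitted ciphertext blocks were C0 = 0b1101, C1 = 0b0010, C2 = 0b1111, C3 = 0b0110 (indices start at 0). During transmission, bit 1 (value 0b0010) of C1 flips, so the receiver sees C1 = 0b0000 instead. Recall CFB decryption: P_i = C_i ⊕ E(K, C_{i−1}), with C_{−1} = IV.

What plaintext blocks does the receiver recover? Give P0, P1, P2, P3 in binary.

Only C1 changed, to 0b0000. In CFB, a change in C_i flips the same bit in P_i and garbles P_{i+1}. Decrypting the received ciphertext:
P0: E(K, 0b1011) = 0b1011; 0b1101 ⊕ 0b1011 = 0b0110.
P1: E(K, 0b1101) = 0b1101; 0b0000 ⊕ 0b1101 = 0b1101.
P2: E(K, 0b0000) = 0b0010; 0b1111 ⊕ 0b0010 = 0b1101.
P3: E(K, 0b1111) = 0b1111; 0b0110 ⊕ 0b1111 = 0b1001.
Blocks that differ from the original plaintext: P1, P2.

P0 = 0b0110, P1 = 0b1101, P2 = 0b1101, P3 = 0b1001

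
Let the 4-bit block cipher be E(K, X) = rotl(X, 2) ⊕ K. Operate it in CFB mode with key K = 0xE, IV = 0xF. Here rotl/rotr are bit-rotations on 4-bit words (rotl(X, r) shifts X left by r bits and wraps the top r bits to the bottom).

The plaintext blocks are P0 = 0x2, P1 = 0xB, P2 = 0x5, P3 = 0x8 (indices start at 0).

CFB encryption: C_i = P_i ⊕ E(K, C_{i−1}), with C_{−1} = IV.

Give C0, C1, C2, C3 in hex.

C0: E(K, 0xF) = 0x1; 0x2 ⊕ 0x1 = 0x3.
C1: E(K, 0x3) = 0x2; 0xB ⊕ 0x2 = 0x9.
C2: E(K, 0x9) = 0x8; 0x5 ⊕ 0x8 = 0xD.
C3: E(K, 0xD) = 0x9; 0x8 ⊕ 0x9 = 0x1.

C0 = 0x3, C1 = 0x9, C2 = 0xD, C3 = 0x1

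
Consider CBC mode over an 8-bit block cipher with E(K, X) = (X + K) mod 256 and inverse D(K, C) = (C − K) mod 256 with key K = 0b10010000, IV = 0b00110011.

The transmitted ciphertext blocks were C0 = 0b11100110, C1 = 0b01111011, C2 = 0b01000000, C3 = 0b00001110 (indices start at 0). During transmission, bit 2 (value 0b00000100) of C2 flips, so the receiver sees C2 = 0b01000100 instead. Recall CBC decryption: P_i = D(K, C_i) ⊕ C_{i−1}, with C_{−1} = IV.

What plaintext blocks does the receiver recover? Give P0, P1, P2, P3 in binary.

Only C2 changed, to 0b01000100. In CBC, a change in C_i garbles P_i and flips the same bit in P_{i+1}. Decrypting the received ciphertext:
P0: D(K, 0b11100110) = 0b01010110; 0b01010110 ⊕ 0b00110011 = 0b01100101.
P1: D(K, 0b01111011) = 0b11101011; 0b11101011 ⊕ 0b11100110 = 0b00001101.
P2: D(K, 0b01000100) = 0b10110100; 0b10110100 ⊕ 0b01111011 = 0b11001111.
P3: D(K, 0b00001110) = 0b01111110; 0b01111110 ⊕ 0b01000100 = 0b00111010.
Blocks that differ from the original plaintext: P2, P3.

P0 = 0b01100101, P1 = 0b00001101, P2 = 0b11001111, P3 = 0b00111010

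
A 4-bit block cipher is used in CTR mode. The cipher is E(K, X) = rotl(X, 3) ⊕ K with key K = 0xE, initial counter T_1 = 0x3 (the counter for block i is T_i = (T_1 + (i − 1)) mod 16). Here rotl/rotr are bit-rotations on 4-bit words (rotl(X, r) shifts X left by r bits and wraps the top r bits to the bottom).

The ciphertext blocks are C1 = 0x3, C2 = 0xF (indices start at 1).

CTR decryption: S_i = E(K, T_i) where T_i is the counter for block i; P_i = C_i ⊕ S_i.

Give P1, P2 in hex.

P1: T = 0x3, S = E(K, T) = 0x7; 0x3 ⊕ 0x7 = 0x4.
P2: T = 0x4, S = E(K, T) = 0xC; 0xF ⊕ 0xC = 0x3.

P1 = 0x4, P2 = 0x3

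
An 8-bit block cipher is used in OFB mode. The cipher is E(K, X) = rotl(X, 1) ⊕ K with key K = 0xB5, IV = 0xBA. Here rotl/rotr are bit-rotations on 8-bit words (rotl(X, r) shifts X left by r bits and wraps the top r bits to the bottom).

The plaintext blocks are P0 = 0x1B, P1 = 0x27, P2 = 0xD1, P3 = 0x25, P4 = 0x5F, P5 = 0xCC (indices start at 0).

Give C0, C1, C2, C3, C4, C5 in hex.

OFB encryption: S_i = E(K, S_{i−1}) with S_{−1} = IV; C_i = P_i ⊕ S_i.
C0: S = E(K, 0xBA) = 0xC0; 0x1B ⊕ 0xC0 = 0xDB.
C1: S = E(K, 0xC0) = 0x34; 0x27 ⊕ 0x34 = 0x13.
C2: S = E(K, 0x34) = 0xDD; 0xD1 ⊕ 0xDD = 0x0C.
C3: S = E(K, 0xDD) = 0x0E; 0x25 ⊕ 0x0E = 0x2B.
C4: S = E(K, 0x0E) = 0xA9; 0x5F ⊕ 0xA9 = 0xF6.
C5: S = E(K, 0xA9) = 0xE6; 0xCC ⊕ 0xE6 = 0x2A.

C0 = 0xDB, C1 = 0x13, C2 = 0x0C, C3 = 0x2B, C4 = 0xF6, C5 = 0x2A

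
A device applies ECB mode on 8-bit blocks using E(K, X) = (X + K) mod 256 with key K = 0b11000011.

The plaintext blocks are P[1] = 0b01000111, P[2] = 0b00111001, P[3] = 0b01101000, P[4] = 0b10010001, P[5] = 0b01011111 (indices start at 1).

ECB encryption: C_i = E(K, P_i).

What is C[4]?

C[4] = 0b01010100

C[4]: E(K, 0b10010001) = 0b01010100.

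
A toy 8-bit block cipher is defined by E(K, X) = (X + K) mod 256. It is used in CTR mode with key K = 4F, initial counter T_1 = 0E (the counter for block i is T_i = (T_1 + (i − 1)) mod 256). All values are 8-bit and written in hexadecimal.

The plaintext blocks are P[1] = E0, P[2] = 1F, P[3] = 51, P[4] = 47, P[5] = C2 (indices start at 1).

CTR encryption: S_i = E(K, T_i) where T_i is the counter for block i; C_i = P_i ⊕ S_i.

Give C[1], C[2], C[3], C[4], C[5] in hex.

C[1] = BD, C[2] = 41, C[3] = 0E, C[4] = 27, C[5] = A3

C[1]: T = 0E, S = E(K, T) = 5D; E0 ⊕ 5D = BD.
C[2]: T = 0F, S = E(K, T) = 5E; 1F ⊕ 5E = 41.
C[3]: T = 10, S = E(K, T) = 5F; 51 ⊕ 5F = 0E.
C[4]: T = 11, S = E(K, T) = 60; 47 ⊕ 60 = 27.
C[5]: T = 12, S = E(K, T) = 61; C2 ⊕ 61 = A3.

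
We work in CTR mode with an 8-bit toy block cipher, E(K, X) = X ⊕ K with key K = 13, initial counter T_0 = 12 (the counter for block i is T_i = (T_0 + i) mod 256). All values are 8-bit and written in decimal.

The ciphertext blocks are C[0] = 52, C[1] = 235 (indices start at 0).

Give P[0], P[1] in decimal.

P[0] = 53, P[1] = 235

CTR decryption: S_i = E(K, T_i) where T_i is the counter for block i; P_i = C_i ⊕ S_i.
P[0]: T = 12, S = E(K, T) = 1; 52 ⊕ 1 = 53.
P[1]: T = 13, S = E(K, T) = 0; 235 ⊕ 0 = 235.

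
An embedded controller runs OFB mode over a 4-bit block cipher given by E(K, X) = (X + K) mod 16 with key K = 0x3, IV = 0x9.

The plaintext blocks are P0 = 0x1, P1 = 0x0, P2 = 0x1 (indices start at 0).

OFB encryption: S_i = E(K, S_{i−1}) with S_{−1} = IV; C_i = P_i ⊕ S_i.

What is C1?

C0: S = E(K, 0x9) = 0xC; 0x1 ⊕ 0xC = 0xD.
C1: S = E(K, 0xC) = 0xF; 0x0 ⊕ 0xF = 0xF.

C1 = 0xF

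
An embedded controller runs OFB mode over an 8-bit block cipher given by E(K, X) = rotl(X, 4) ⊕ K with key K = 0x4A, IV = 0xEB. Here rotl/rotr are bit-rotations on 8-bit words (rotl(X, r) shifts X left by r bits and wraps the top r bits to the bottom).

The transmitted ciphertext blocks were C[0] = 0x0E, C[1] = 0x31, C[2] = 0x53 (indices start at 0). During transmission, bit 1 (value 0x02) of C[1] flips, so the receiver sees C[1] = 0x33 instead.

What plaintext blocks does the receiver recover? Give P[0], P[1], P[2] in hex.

P[0] = 0xFA, P[1] = 0x36, P[2] = 0x49

OFB decryption: S_i = E(K, S_{i−1}) with S_{−1} = IV; P_i = C_i ⊕ S_i.
Only C[1] changed, to 0x33. In OFB, a change in C_i flips the same bit in P_i only; the keystream is unaffected. Decrypting the received ciphertext:
P[0]: S = E(K, 0xEB) = 0xF4; 0x0E ⊕ 0xF4 = 0xFA.
P[1]: S = E(K, 0xF4) = 0x05; 0x33 ⊕ 0x05 = 0x36.
P[2]: S = E(K, 0x05) = 0x1A; 0x53 ⊕ 0x1A = 0x49.
Blocks that differ from the original plaintext: P[1].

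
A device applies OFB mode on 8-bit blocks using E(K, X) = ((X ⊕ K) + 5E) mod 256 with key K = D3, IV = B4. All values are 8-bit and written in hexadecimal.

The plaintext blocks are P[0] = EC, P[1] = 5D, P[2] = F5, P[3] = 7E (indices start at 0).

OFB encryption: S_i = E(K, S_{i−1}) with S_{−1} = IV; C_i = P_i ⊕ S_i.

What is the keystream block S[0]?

C[0]: S = E(K, B4) = C5; EC ⊕ C5 = 29.
So S[0] = C5.

C5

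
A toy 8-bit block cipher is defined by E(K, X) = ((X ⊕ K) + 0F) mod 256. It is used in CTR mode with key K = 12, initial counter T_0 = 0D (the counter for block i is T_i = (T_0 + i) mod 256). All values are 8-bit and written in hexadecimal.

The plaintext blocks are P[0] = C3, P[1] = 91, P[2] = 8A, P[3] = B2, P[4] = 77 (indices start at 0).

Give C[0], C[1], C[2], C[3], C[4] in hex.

CTR encryption: S_i = E(K, T_i) where T_i is the counter for block i; C_i = P_i ⊕ S_i.
C[0]: T = 0D, S = E(K, T) = 2E; C3 ⊕ 2E = ED.
C[1]: T = 0E, S = E(K, T) = 2B; 91 ⊕ 2B = BA.
C[2]: T = 0F, S = E(K, T) = 2C; 8A ⊕ 2C = A6.
C[3]: T = 10, S = E(K, T) = 11; B2 ⊕ 11 = A3.
C[4]: T = 11, S = E(K, T) = 12; 77 ⊕ 12 = 65.

C[0] = ED, C[1] = BA, C[2] = A6, C[3] = A3, C[4] = 65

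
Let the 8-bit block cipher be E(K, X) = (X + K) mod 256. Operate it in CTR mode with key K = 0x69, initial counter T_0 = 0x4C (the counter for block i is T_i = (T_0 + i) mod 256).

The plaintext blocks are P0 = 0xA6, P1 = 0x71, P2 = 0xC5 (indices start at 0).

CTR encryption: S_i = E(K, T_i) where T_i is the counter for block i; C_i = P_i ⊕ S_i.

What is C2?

C2 = 0x72

C0: T = 0x4C, S = E(K, T) = 0xB5; 0xA6 ⊕ 0xB5 = 0x13.
C1: T = 0x4D, S = E(K, T) = 0xB6; 0x71 ⊕ 0xB6 = 0xC7.
C2: T = 0x4E, S = E(K, T) = 0xB7; 0xC5 ⊕ 0xB7 = 0x72.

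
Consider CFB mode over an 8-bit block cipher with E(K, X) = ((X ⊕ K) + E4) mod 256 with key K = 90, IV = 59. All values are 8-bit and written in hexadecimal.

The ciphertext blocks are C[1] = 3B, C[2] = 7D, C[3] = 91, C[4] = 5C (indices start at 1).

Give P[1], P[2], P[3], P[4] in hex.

P[1] = 96, P[2] = F2, P[3] = 40, P[4] = B9

CFB decryption: P_i = C_i ⊕ E(K, C_{i−1}), with C_{0} = IV.
P[1]: E(K, 59) = AD; 3B ⊕ AD = 96.
P[2]: E(K, 3B) = 8F; 7D ⊕ 8F = F2.
P[3]: E(K, 7D) = D1; 91 ⊕ D1 = 40.
P[4]: E(K, 91) = E5; 5C ⊕ E5 = B9.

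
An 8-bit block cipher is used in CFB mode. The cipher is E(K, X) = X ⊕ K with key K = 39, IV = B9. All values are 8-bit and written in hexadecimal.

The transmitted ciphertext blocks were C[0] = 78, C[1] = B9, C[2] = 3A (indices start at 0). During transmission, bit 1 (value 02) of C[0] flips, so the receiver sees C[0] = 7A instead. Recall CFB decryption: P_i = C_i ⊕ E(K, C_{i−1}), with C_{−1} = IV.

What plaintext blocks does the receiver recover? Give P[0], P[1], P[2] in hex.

Only C[0] changed, to 7A. In CFB, a change in C_i flips the same bit in P_i and garbles P_{i+1}. Decrypting the received ciphertext:
P[0]: E(K, B9) = 80; 7A ⊕ 80 = FA.
P[1]: E(K, 7A) = 43; B9 ⊕ 43 = FA.
P[2]: E(K, B9) = 80; 3A ⊕ 80 = BA.
Blocks that differ from the original plaintext: P[0], P[1].

P[0] = FA, P[1] = FA, P[2] = BA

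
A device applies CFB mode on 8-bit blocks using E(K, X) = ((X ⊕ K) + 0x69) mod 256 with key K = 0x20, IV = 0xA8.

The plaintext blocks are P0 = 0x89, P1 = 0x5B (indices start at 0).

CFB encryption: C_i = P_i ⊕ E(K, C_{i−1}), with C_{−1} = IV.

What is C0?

C0: E(K, 0xA8) = 0xF1; 0x89 ⊕ 0xF1 = 0x78.

C0 = 0x78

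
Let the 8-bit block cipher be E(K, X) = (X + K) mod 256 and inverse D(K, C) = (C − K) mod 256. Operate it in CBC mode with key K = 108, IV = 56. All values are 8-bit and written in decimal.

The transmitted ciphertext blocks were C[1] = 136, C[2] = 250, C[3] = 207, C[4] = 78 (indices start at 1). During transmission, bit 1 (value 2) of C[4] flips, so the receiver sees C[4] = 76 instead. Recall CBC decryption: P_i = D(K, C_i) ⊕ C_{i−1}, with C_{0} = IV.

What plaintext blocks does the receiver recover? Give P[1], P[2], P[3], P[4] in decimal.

P[1] = 36, P[2] = 6, P[3] = 153, P[4] = 47

Only C[4] changed, to 76. In CBC, a change in C_i garbles P_i and flips the same bit in P_{i+1}. Decrypting the received ciphertext:
P[1]: D(K, 136) = 28; 28 ⊕ 56 = 36.
P[2]: D(K, 250) = 142; 142 ⊕ 136 = 6.
P[3]: D(K, 207) = 99; 99 ⊕ 250 = 153.
P[4]: D(K, 76) = 224; 224 ⊕ 207 = 47.
Blocks that differ from the original plaintext: P[4].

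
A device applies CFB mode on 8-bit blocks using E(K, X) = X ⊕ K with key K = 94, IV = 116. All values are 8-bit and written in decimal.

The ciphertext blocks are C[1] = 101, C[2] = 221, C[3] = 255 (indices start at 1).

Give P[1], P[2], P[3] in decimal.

P[1] = 79, P[2] = 230, P[3] = 124

CFB decryption: P_i = C_i ⊕ E(K, C_{i−1}), with C_{0} = IV.
P[1]: E(K, 116) = 42; 101 ⊕ 42 = 79.
P[2]: E(K, 101) = 59; 221 ⊕ 59 = 230.
P[3]: E(K, 221) = 131; 255 ⊕ 131 = 124.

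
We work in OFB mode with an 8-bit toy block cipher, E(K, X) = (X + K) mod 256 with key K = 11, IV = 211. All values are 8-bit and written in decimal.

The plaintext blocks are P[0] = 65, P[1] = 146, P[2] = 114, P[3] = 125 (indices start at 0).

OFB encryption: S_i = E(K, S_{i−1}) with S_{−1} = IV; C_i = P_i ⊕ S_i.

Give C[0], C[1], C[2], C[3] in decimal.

C[0]: S = E(K, 211) = 222; 65 ⊕ 222 = 159.
C[1]: S = E(K, 222) = 233; 146 ⊕ 233 = 123.
C[2]: S = E(K, 233) = 244; 114 ⊕ 244 = 134.
C[3]: S = E(K, 244) = 255; 125 ⊕ 255 = 130.

C[0] = 159, C[1] = 123, C[2] = 134, C[3] = 130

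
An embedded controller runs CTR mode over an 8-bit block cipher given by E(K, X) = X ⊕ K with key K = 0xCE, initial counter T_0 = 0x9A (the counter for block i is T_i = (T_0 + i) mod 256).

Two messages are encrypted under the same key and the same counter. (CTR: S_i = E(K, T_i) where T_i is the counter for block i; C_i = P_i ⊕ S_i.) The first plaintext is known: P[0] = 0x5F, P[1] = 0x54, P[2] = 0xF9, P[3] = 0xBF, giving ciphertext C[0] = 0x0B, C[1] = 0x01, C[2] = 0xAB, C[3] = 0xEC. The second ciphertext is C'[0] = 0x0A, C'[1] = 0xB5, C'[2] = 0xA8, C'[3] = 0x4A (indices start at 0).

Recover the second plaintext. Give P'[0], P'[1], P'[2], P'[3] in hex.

In CTR with a reused counter, both messages share the same keystream S_i, so C_i ⊕ C'_i = P_i ⊕ P'_i and thus P'_i = P_i ⊕ C_i ⊕ C'_i.
P'[0]: 0x5F ⊕ 0x0B ⊕ 0x0A = 0x5E.
P'[1]: 0x54 ⊕ 0x01 ⊕ 0xB5 = 0xE0.
P'[2]: 0xF9 ⊕ 0xAB ⊕ 0xA8 = 0xFA.
P'[3]: 0xBF ⊕ 0xEC ⊕ 0x4A = 0x19.

P'[0] = 0x5E, P'[1] = 0xE0, P'[2] = 0xFA, P'[3] = 0x19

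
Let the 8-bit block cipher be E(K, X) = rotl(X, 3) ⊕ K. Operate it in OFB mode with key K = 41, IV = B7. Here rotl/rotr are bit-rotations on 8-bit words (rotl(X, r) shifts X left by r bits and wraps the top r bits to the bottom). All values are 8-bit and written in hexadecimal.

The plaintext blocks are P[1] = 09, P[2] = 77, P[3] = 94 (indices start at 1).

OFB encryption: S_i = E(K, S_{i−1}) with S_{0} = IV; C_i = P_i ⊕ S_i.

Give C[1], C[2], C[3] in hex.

C[1]: S = E(K, B7) = FC; 09 ⊕ FC = F5.
C[2]: S = E(K, FC) = A6; 77 ⊕ A6 = D1.
C[3]: S = E(K, A6) = 74; 94 ⊕ 74 = E0.

C[1] = F5, C[2] = D1, C[3] = E0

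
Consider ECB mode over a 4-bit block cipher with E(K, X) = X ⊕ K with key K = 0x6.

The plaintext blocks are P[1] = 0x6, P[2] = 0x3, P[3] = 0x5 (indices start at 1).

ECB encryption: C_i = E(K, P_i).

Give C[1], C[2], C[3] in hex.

C[1]: E(K, 0x6) = 0x0.
C[2]: E(K, 0x3) = 0x5.
C[3]: E(K, 0x5) = 0x3.

C[1] = 0x0, C[2] = 0x5, C[3] = 0x3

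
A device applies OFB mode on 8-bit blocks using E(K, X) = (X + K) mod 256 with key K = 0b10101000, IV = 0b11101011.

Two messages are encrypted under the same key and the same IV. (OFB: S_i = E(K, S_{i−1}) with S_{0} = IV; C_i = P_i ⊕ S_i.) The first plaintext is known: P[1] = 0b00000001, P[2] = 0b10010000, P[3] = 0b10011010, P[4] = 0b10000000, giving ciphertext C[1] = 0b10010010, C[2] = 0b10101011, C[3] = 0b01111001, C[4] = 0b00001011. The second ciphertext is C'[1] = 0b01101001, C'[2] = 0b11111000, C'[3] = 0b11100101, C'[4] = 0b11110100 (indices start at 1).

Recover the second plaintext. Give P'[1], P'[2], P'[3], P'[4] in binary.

P'[1] = 0b11111010, P'[2] = 0b11000011, P'[3] = 0b00000110, P'[4] = 0b01111111

In OFB with a reused IV, both messages share the same keystream S_i, so C_i ⊕ C'_i = P_i ⊕ P'_i and thus P'_i = P_i ⊕ C_i ⊕ C'_i.
P'[1]: 0b00000001 ⊕ 0b10010010 ⊕ 0b01101001 = 0b11111010.
P'[2]: 0b10010000 ⊕ 0b10101011 ⊕ 0b11111000 = 0b11000011.
P'[3]: 0b10011010 ⊕ 0b01111001 ⊕ 0b11100101 = 0b00000110.
P'[4]: 0b10000000 ⊕ 0b00001011 ⊕ 0b11110100 = 0b01111111.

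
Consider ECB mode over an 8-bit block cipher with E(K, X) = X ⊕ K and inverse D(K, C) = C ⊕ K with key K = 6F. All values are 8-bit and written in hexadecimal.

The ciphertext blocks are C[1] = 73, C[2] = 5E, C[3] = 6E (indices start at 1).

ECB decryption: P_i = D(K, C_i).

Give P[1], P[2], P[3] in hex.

P[1] = 1C, P[2] = 31, P[3] = 01

P[1]: D(K, 73) = 1C.
P[2]: D(K, 5E) = 31.
P[3]: D(K, 6E) = 01.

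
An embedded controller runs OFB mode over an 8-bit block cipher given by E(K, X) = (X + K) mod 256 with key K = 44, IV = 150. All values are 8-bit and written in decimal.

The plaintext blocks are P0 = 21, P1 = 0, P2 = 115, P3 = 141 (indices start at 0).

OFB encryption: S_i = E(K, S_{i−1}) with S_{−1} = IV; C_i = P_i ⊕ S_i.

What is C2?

C2 = 105

C0: S = E(K, 150) = 194; 21 ⊕ 194 = 215.
C1: S = E(K, 194) = 238; 0 ⊕ 238 = 238.
C2: S = E(K, 238) = 26; 115 ⊕ 26 = 105.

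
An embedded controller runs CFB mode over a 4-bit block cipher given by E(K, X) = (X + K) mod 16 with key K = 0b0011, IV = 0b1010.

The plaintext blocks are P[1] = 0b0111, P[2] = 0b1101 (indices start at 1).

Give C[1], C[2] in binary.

CFB encryption: C_i = P_i ⊕ E(K, C_{i−1}), with C_{0} = IV.
C[1]: E(K, 0b1010) = 0b1101; 0b0111 ⊕ 0b1101 = 0b1010.
C[2]: E(K, 0b1010) = 0b1101; 0b1101 ⊕ 0b1101 = 0b0000.

C[1] = 0b1010, C[2] = 0b0000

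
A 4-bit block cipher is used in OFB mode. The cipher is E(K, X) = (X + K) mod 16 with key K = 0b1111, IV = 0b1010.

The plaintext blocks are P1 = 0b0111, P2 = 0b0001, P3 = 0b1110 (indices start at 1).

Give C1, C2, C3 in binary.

C1 = 0b1110, C2 = 0b1001, C3 = 0b1001

OFB encryption: S_i = E(K, S_{i−1}) with S_{0} = IV; C_i = P_i ⊕ S_i.
C1: S = E(K, 0b1010) = 0b1001; 0b0111 ⊕ 0b1001 = 0b1110.
C2: S = E(K, 0b1001) = 0b1000; 0b0001 ⊕ 0b1000 = 0b1001.
C3: S = E(K, 0b1000) = 0b0111; 0b1110 ⊕ 0b0111 = 0b1001.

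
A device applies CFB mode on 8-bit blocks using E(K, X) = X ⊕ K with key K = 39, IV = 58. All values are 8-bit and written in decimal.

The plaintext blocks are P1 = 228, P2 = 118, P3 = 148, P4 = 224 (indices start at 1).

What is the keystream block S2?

CFB encryption: C_i = P_i ⊕ E(K, C_{i−1}), with C_{0} = IV.
C1: E(K, 58) = 29; 228 ⊕ 29 = 249.
C2: E(K, 249) = 222; 118 ⊕ 222 = 168.
So S2 = 222.

222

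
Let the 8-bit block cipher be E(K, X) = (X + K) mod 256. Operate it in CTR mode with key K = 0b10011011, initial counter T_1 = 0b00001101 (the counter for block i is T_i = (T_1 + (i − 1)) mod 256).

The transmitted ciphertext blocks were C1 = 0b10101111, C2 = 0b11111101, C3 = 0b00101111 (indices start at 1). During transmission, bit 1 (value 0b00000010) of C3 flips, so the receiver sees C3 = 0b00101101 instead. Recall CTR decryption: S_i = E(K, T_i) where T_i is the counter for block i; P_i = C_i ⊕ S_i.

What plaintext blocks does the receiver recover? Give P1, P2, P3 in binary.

Only C3 changed, to 0b00101101. In CTR, a change in C_i flips the same bit in P_i only; the keystream is unaffected. Decrypting the received ciphertext:
P1: T = 0b00001101, S = E(K, T) = 0b10101000; 0b10101111 ⊕ 0b10101000 = 0b00000111.
P2: T = 0b00001110, S = E(K, T) = 0b10101001; 0b11111101 ⊕ 0b10101001 = 0b01010100.
P3: T = 0b00001111, S = E(K, T) = 0b10101010; 0b00101101 ⊕ 0b10101010 = 0b10000111.
Blocks that differ from the original plaintext: P3.

P1 = 0b00000111, P2 = 0b01010100, P3 = 0b10000111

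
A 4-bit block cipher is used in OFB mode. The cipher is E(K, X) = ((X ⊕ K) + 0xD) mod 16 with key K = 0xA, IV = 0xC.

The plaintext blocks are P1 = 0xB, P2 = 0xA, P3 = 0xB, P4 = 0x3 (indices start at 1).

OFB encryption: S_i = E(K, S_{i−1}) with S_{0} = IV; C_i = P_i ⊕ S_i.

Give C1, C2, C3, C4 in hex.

C1 = 0x8, C2 = 0xC, C3 = 0x2, C4 = 0x3

C1: S = E(K, 0xC) = 0x3; 0xB ⊕ 0x3 = 0x8.
C2: S = E(K, 0x3) = 0x6; 0xA ⊕ 0x6 = 0xC.
C3: S = E(K, 0x6) = 0x9; 0xB ⊕ 0x9 = 0x2.
C4: S = E(K, 0x9) = 0x0; 0x3 ⊕ 0x0 = 0x3.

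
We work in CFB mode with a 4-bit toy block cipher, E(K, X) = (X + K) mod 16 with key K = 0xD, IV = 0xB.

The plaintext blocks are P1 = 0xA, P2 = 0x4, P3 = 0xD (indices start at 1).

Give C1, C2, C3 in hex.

CFB encryption: C_i = P_i ⊕ E(K, C_{i−1}), with C_{0} = IV.
C1: E(K, 0xB) = 0x8; 0xA ⊕ 0x8 = 0x2.
C2: E(K, 0x2) = 0xF; 0x4 ⊕ 0xF = 0xB.
C3: E(K, 0xB) = 0x8; 0xD ⊕ 0x8 = 0x5.

C1 = 0x2, C2 = 0xB, C3 = 0x5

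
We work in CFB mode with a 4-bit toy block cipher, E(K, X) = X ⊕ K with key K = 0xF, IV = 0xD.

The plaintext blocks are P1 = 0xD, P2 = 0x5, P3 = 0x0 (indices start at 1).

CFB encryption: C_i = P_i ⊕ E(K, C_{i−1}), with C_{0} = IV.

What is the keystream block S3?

C1: E(K, 0xD) = 0x2; 0xD ⊕ 0x2 = 0xF.
C2: E(K, 0xF) = 0x0; 0x5 ⊕ 0x0 = 0x5.
C3: E(K, 0x5) = 0xA; 0x0 ⊕ 0xA = 0xA.
So S3 = 0xA.

0xA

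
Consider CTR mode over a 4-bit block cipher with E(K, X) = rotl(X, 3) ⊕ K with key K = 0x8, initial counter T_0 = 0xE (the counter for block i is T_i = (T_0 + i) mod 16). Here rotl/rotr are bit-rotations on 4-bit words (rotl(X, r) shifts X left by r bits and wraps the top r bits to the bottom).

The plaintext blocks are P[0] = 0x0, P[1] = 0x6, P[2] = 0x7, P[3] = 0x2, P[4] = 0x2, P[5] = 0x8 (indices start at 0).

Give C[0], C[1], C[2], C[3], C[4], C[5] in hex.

CTR encryption: S_i = E(K, T_i) where T_i is the counter for block i; C_i = P_i ⊕ S_i.
C[0]: T = 0xE, S = E(K, T) = 0xF; 0x0 ⊕ 0xF = 0xF.
C[1]: T = 0xF, S = E(K, T) = 0x7; 0x6 ⊕ 0x7 = 0x1.
C[2]: T = 0x0, S = E(K, T) = 0x8; 0x7 ⊕ 0x8 = 0xF.
C[3]: T = 0x1, S = E(K, T) = 0x0; 0x2 ⊕ 0x0 = 0x2.
C[4]: T = 0x2, S = E(K, T) = 0x9; 0x2 ⊕ 0x9 = 0xB.
C[5]: T = 0x3, S = E(K, T) = 0x1; 0x8 ⊕ 0x1 = 0x9.

C[0] = 0xF, C[1] = 0x1, C[2] = 0xF, C[3] = 0x2, C[4] = 0xB, C[5] = 0x9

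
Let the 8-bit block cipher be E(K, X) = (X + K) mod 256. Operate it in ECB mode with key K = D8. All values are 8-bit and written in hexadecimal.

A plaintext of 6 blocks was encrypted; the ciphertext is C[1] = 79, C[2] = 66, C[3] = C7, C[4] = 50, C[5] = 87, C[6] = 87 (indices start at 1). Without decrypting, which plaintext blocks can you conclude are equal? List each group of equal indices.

P[5] = P[6]

ECB encrypts each block independently with the same key, so equal ciphertext blocks imply equal plaintext blocks.
C[5] = C[6] = 87, so P[5] = P[6].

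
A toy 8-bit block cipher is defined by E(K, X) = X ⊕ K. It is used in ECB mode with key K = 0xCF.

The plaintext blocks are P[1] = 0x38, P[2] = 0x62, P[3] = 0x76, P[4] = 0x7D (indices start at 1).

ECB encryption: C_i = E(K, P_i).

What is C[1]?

C[1]: E(K, 0x38) = 0xF7.

C[1] = 0xF7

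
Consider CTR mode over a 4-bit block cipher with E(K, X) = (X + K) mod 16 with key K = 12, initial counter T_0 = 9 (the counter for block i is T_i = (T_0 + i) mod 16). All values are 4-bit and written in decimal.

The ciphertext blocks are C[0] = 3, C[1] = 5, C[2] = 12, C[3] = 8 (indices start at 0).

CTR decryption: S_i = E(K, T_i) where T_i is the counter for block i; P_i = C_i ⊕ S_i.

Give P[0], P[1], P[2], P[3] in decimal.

P[0] = 6, P[1] = 3, P[2] = 11, P[3] = 0

P[0]: T = 9, S = E(K, T) = 5; 3 ⊕ 5 = 6.
P[1]: T = 10, S = E(K, T) = 6; 5 ⊕ 6 = 3.
P[2]: T = 11, S = E(K, T) = 7; 12 ⊕ 7 = 11.
P[3]: T = 12, S = E(K, T) = 8; 8 ⊕ 8 = 0.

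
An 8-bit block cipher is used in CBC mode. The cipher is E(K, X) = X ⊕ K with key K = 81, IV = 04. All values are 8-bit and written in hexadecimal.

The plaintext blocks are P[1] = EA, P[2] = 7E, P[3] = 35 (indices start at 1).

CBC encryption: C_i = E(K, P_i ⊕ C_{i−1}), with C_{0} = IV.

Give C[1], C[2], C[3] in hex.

C[1]: P[1] ⊕ 04 = EE; E(K, EE) = 6F.
C[2]: P[2] ⊕ 6F = 11; E(K, 11) = 90.
C[3]: P[3] ⊕ 90 = A5; E(K, A5) = 24.

C[1] = 6F, C[2] = 90, C[3] = 24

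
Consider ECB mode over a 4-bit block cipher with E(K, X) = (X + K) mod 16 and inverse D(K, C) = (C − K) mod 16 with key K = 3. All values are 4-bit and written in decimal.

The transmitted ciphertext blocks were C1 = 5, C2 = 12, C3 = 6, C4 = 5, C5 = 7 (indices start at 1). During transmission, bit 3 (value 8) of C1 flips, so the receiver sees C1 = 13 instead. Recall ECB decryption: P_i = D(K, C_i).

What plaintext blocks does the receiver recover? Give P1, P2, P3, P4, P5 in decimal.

Only C1 changed, to 13. In ECB, a change in C_i affects only P_i. Decrypting the received ciphertext:
P1: D(K, 13) = 10.
P2: D(K, 12) = 9.
P3: D(K, 6) = 3.
P4: D(K, 5) = 2.
P5: D(K, 7) = 4.
Blocks that differ from the original plaintext: P1.

P1 = 10, P2 = 9, P3 = 3, P4 = 2, P5 = 4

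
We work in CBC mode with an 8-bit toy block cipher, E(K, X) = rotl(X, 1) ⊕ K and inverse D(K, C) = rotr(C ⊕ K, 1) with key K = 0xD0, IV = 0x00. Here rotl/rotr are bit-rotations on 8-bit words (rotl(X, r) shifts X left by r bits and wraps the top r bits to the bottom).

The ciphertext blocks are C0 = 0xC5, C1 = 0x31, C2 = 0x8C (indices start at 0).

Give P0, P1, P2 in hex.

CBC decryption: P_i = D(K, C_i) ⊕ C_{i−1}, with C_{−1} = IV.
P0: D(K, 0xC5) = 0x8A; 0x8A ⊕ 0x00 = 0x8A.
P1: D(K, 0x31) = 0xF0; 0xF0 ⊕ 0xC5 = 0x35.
P2: D(K, 0x8C) = 0x2E; 0x2E ⊕ 0x31 = 0x1F.

P0 = 0x8A, P1 = 0x35, P2 = 0x1F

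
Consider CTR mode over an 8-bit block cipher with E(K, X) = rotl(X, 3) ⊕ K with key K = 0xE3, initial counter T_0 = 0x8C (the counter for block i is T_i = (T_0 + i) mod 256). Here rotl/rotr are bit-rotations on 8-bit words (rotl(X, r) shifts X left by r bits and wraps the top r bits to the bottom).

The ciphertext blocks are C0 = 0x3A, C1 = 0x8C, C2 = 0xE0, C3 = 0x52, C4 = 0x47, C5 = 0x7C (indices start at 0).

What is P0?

P0 = 0xBD

CTR decryption: S_i = E(K, T_i) where T_i is the counter for block i; P_i = C_i ⊕ S_i.
P0: T = 0x8C, S = E(K, T) = 0x87; 0x3A ⊕ 0x87 = 0xBD.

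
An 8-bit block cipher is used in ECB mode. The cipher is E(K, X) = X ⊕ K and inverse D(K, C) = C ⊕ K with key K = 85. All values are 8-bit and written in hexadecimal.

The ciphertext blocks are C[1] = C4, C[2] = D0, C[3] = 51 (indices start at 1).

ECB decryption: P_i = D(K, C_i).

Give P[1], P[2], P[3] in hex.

P[1]: D(K, C4) = 41.
P[2]: D(K, D0) = 55.
P[3]: D(K, 51) = D4.

P[1] = 41, P[2] = 55, P[3] = D4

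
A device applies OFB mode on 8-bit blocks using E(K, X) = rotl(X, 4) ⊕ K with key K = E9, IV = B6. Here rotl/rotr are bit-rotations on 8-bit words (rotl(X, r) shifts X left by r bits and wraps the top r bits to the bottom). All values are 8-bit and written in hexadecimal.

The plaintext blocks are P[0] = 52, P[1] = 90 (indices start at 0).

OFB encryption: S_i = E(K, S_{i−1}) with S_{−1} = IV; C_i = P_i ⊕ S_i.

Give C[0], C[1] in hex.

C[0] = D0, C[1] = 51

C[0]: S = E(K, B6) = 82; 52 ⊕ 82 = D0.
C[1]: S = E(K, 82) = C1; 90 ⊕ C1 = 51.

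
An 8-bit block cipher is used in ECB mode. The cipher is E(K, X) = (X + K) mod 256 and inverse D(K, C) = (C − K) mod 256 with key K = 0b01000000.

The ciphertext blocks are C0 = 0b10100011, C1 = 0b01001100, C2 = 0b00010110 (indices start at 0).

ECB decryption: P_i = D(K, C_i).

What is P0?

P0: D(K, 0b10100011) = 0b01100011.

P0 = 0b01100011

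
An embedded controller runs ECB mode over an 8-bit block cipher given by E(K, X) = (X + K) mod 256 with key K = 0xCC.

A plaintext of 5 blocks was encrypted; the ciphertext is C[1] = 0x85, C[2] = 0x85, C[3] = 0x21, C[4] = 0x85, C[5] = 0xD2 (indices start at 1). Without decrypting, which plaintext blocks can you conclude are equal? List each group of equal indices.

P[1] = P[2] = P[4]

ECB encrypts each block independently with the same key, so equal ciphertext blocks imply equal plaintext blocks.
C[1] = C[2] = C[4] = 0x85, so P[1] = P[2] = P[4].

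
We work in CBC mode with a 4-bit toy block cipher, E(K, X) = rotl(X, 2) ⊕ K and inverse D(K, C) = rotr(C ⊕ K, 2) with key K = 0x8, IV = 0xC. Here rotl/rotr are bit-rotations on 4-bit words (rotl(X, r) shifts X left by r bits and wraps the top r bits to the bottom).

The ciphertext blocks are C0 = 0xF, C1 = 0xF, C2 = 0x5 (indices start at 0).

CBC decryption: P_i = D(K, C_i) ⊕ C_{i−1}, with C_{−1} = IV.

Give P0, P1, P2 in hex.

P0 = 0x1, P1 = 0x2, P2 = 0x8

P0: D(K, 0xF) = 0xD; 0xD ⊕ 0xC = 0x1.
P1: D(K, 0xF) = 0xD; 0xD ⊕ 0xF = 0x2.
P2: D(K, 0x5) = 0x7; 0x7 ⊕ 0xF = 0x8.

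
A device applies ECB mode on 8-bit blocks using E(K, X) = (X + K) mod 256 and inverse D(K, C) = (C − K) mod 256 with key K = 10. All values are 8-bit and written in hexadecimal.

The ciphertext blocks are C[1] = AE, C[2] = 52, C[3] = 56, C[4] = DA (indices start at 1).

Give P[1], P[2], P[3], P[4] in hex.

ECB decryption: P_i = D(K, C_i).
P[1]: D(K, AE) = 9E.
P[2]: D(K, 52) = 42.
P[3]: D(K, 56) = 46.
P[4]: D(K, DA) = CA.

P[1] = 9E, P[2] = 42, P[3] = 46, P[4] = CA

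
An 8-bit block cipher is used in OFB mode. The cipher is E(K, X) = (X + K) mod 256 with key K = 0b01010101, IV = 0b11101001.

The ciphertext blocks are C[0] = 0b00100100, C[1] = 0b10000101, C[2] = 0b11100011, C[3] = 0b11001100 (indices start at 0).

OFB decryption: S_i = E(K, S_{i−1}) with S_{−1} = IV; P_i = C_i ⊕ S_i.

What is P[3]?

P[3] = 0b11110001

P[0]: S = E(K, 0b11101001) = 0b00111110; 0b00100100 ⊕ 0b00111110 = 0b00011010.
P[1]: S = E(K, 0b00111110) = 0b10010011; 0b10000101 ⊕ 0b10010011 = 0b00010110.
P[2]: S = E(K, 0b10010011) = 0b11101000; 0b11100011 ⊕ 0b11101000 = 0b00001011.
P[3]: S = E(K, 0b11101000) = 0b00111101; 0b11001100 ⊕ 0b00111101 = 0b11110001.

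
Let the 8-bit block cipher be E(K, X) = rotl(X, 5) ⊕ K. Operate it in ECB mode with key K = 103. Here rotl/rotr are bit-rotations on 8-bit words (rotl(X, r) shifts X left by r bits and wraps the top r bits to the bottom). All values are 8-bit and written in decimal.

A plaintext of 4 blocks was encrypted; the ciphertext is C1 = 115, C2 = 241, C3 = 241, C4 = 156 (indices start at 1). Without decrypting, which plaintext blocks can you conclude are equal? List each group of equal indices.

ECB encrypts each block independently with the same key, so equal ciphertext blocks imply equal plaintext blocks.
C2 = C3 = 241, so P2 = P3.

P2 = P3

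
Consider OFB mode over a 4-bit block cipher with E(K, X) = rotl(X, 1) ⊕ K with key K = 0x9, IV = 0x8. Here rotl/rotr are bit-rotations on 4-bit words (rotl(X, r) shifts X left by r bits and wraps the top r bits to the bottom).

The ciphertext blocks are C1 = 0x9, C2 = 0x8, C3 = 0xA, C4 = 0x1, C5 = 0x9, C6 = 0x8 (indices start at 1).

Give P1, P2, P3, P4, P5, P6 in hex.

OFB decryption: S_i = E(K, S_{i−1}) with S_{0} = IV; P_i = C_i ⊕ S_i.
P1: S = E(K, 0x8) = 0x8; 0x9 ⊕ 0x8 = 0x1.
P2: S = E(K, 0x8) = 0x8; 0x8 ⊕ 0x8 = 0x0.
P3: S = E(K, 0x8) = 0x8; 0xA ⊕ 0x8 = 0x2.
P4: S = E(K, 0x8) = 0x8; 0x1 ⊕ 0x8 = 0x9.
P5: S = E(K, 0x8) = 0x8; 0x9 ⊕ 0x8 = 0x1.
P6: S = E(K, 0x8) = 0x8; 0x8 ⊕ 0x8 = 0x0.

P1 = 0x1, P2 = 0x0, P3 = 0x2, P4 = 0x9, P5 = 0x1, P6 = 0x0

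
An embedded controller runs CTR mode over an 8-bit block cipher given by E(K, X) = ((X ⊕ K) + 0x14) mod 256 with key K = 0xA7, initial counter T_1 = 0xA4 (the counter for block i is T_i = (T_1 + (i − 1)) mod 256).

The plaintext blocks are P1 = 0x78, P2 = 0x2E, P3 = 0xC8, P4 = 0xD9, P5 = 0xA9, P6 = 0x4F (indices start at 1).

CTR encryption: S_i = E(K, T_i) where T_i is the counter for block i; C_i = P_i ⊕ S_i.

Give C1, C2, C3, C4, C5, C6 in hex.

C1: T = 0xA4, S = E(K, T) = 0x17; 0x78 ⊕ 0x17 = 0x6F.
C2: T = 0xA5, S = E(K, T) = 0x16; 0x2E ⊕ 0x16 = 0x38.
C3: T = 0xA6, S = E(K, T) = 0x15; 0xC8 ⊕ 0x15 = 0xDD.
C4: T = 0xA7, S = E(K, T) = 0x14; 0xD9 ⊕ 0x14 = 0xCD.
C5: T = 0xA8, S = E(K, T) = 0x23; 0xA9 ⊕ 0x23 = 0x8A.
C6: T = 0xA9, S = E(K, T) = 0x22; 0x4F ⊕ 0x22 = 0x6D.

C1 = 0x6F, C2 = 0x38, C3 = 0xDD, C4 = 0xCD, C5 = 0x8A, C6 = 0x6D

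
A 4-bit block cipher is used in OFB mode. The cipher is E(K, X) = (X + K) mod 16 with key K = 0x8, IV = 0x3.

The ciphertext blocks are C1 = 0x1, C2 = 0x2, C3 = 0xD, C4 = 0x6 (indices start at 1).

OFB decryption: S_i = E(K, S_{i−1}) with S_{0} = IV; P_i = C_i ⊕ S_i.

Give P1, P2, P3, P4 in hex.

P1: S = E(K, 0x3) = 0xB; 0x1 ⊕ 0xB = 0xA.
P2: S = E(K, 0xB) = 0x3; 0x2 ⊕ 0x3 = 0x1.
P3: S = E(K, 0x3) = 0xB; 0xD ⊕ 0xB = 0x6.
P4: S = E(K, 0xB) = 0x3; 0x6 ⊕ 0x3 = 0x5.

P1 = 0xA, P2 = 0x1, P3 = 0x6, P4 = 0x5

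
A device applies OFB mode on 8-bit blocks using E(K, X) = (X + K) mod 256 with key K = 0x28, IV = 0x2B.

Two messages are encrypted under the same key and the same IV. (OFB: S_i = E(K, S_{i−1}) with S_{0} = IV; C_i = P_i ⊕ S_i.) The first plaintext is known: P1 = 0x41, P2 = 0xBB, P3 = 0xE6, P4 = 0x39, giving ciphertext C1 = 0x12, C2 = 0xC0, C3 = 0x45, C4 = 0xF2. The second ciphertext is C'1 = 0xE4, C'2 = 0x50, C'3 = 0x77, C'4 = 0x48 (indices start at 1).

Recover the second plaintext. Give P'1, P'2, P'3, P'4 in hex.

In OFB with a reused IV, both messages share the same keystream S_i, so C_i ⊕ C'_i = P_i ⊕ P'_i and thus P'_i = P_i ⊕ C_i ⊕ C'_i.
P'1: 0x41 ⊕ 0x12 ⊕ 0xE4 = 0xB7.
P'2: 0xBB ⊕ 0xC0 ⊕ 0x50 = 0x2B.
P'3: 0xE6 ⊕ 0x45 ⊕ 0x77 = 0xD4.
P'4: 0x39 ⊕ 0xF2 ⊕ 0x48 = 0x83.

P'1 = 0xB7, P'2 = 0x2B, P'3 = 0xD4, P'4 = 0x83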